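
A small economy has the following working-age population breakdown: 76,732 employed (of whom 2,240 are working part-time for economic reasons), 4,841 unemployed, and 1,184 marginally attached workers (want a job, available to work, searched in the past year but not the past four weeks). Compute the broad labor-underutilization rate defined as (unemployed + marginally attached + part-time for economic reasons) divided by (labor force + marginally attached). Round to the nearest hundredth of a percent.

Labor force = 76,732 + 4,841 = 81,573.
Numerator = 4,841 + 1,184 + 2,240 = 8,265.
Denominator = 81,573 + 1,184 = 82,757.
Broad rate = 8,265 / 82,757 = 9.99%.

Broad underutilization rate ≈ 9.99%.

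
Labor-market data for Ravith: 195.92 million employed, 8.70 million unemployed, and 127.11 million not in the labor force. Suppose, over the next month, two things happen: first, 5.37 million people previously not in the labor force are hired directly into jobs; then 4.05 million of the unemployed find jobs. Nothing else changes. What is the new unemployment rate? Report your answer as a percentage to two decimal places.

New unemployment rate ≈ 2.21%.

Initially, labor force = 195.92 + 8.70 = 204.62 million, so u = 8.70/204.62 = 4.25%.
After the first change, employed and labor force both rise by 5.37; unemployed unchanged → E = 201.29, U = 8.70, labor force = 209.99 million.
After the second change, unemployed falls and employed rises by 4.05; labor force unchanged → E = 205.34, U = 4.65, labor force = 209.99 million.
New unemployment rate = 4.65 / 209.99 = 2.21%.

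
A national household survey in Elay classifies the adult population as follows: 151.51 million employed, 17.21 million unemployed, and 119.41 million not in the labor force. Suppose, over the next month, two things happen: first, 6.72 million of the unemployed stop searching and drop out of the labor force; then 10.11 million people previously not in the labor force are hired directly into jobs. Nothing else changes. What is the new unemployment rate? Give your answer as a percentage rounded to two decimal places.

Initially, labor force = 151.51 + 17.21 = 168.72 million, so u = 17.21/168.72 = 10.20%.
After the first change, unemployed and labor force both fall by 6.72 → E = 151.51, U = 10.49, labor force = 162.00 million.
After the second change, employed and labor force both rise by 10.11; unemployed unchanged → E = 161.62, U = 10.49, labor force = 172.11 million.
New unemployment rate = 10.49 / 172.11 = 6.09%.

New unemployment rate ≈ 6.09%.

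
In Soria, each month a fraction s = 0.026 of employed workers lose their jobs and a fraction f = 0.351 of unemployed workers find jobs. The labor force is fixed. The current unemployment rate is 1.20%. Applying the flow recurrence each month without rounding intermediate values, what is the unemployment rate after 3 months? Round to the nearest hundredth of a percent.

With a fixed labor force, u_{t+1} = u_t + s·(1−u_t) − f·u_t = u_t·(1−s−f) + s.
Here 1−s−f = 0.623 and s = 0.026.
u_1 = 0.012000 × 0.623 + 0.026 = 0.033476.
u_2 = 0.033476 × 0.623 + 0.026 = 0.046856.
u_3 = 0.046856 × 0.623 + 0.026 = 0.055191.

Unemployment rate after three months ≈ 5.52%.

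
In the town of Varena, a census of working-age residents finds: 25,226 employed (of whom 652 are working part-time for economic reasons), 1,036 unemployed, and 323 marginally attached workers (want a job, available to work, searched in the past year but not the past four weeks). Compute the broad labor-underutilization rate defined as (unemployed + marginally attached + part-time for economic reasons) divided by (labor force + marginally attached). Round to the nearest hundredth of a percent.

Broad underutilization rate ≈ 7.56%.

Labor force = 25,226 + 1,036 = 26,262.
Numerator = 1,036 + 323 + 652 = 2,011.
Denominator = 26,262 + 323 = 26,585.
Broad rate = 2,011 / 26,585 = 7.56%.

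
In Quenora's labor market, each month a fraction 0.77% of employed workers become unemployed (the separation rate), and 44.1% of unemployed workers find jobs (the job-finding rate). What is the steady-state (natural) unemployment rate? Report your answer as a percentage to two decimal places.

Steady-state unemployment rate ≈ 1.72%.

At steady state the flows balance: s·E = f·U, so U/(E+U) = s/(s+f).
u* = 0.77 / (0.77 + 44.1) = 0.77 / 44.87 = 1.72%.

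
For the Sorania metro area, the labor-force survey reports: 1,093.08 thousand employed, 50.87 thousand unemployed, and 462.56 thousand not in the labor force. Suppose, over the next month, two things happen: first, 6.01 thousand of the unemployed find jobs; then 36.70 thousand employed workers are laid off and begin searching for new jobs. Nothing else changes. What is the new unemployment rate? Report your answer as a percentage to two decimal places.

Initially, labor force = 1,093.08 + 50.87 = 1,143.95 thousand, so u = 50.87/1,143.95 = 4.45%.
After the first change, unemployed falls and employed rises by 6.01; labor force unchanged → E = 1,099.09, U = 44.86, labor force = 1,143.95 thousand.
After the second change, employed falls and unemployed rises by 36.70; labor force unchanged → E = 1,062.39, U = 81.56, labor force = 1,143.95 thousand.
New unemployment rate = 81.56 / 1,143.95 = 7.13%.

New unemployment rate ≈ 7.13%.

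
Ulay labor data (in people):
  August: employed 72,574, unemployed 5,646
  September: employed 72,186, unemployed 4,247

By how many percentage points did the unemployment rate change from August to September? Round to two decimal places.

The unemployment rate changed by −1.66 percentage points.

August: labor force = 72,574 + 5,646 = 78,220; u = 5,646/78,220 = 7.22%.
September: labor force = 72,186 + 4,247 = 76,433; u = 4,247/76,433 = 5.56%.
Change = 5.56% − 7.22% = −1.66 pp.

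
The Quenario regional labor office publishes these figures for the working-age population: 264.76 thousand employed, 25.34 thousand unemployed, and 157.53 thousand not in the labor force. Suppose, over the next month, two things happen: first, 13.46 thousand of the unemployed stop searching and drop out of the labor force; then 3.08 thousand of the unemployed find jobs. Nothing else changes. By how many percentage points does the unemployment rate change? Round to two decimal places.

The unemployment rate changes by −5.55 percentage points.

Initially, labor force = 264.76 + 25.34 = 290.10 thousand, so u = 25.34/290.10 = 8.73%.
After the first change, unemployed and labor force both fall by 13.46 → E = 264.76, U = 11.88, labor force = 276.64 thousand.
After the second change, unemployed falls and employed rises by 3.08; labor force unchanged → E = 267.84, U = 8.80, labor force = 276.64 thousand.
New unemployment rate = 8.80 / 276.64 = 3.18%.
Change = 3.18% − 8.73% = −5.55 percentage points.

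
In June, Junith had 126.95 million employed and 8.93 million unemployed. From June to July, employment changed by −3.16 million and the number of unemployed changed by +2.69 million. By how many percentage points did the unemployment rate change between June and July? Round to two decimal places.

The unemployment rate changed by +2.01 percentage points.

June: labor force = 126.95 + 8.93 = 135.88; u = 8.93/135.88 = 6.57%.
July: labor force = 123.79 + 11.62 = 135.41; u = 11.62/135.41 = 8.58%.
Change = 8.58% − 6.57% = +2.01 pp.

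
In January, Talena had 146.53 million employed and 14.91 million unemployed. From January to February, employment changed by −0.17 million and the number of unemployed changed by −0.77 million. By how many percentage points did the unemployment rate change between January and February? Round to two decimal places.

January: labor force = 146.53 + 14.91 = 161.44; u = 14.91/161.44 = 9.24%.
February: labor force = 146.36 + 14.14 = 160.50; u = 14.14/160.50 = 8.81%.
Change = 8.81% − 9.24% = −0.43 pp.

The unemployment rate changed by −0.43 percentage points.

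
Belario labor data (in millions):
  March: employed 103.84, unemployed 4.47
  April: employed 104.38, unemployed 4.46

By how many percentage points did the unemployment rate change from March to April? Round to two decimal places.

The unemployment rate changed by −0.03 percentage points.

March: labor force = 103.84 + 4.47 = 108.31; u = 4.47/108.31 = 4.13%.
April: labor force = 104.38 + 4.46 = 108.84; u = 4.46/108.84 = 4.10%.
Change = 4.10% − 4.13% = −0.03 pp.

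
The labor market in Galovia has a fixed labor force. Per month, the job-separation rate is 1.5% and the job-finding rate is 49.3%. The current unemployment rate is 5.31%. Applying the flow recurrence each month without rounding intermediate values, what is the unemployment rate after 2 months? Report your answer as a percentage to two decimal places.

Unemployment rate after two months ≈ 3.52%.

With a fixed labor force, u_{t+1} = u_t + s·(1−u_t) − f·u_t = u_t·(1−s−f) + s.
Here 1−s−f = 0.492 and s = 0.015.
u_1 = 0.053100 × 0.492 + 0.015 = 0.041125.
u_2 = 0.041125 × 0.492 + 0.015 = 0.035234.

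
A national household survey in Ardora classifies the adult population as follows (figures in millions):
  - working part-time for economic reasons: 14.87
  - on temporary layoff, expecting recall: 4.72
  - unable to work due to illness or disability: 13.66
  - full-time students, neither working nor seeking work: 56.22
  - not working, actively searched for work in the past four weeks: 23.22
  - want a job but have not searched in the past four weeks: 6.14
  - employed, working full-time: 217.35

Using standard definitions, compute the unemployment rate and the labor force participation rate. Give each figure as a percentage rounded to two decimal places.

Unemployment rate ≈ 10.74%; labor force participation rate ≈ 77.39%.

Employed = 14.87 + 217.35 = 232.22 million (anyone who worked, including part-time for economic reasons, counts as employed).
Unemployed = 4.72 + 23.22 = 27.94 million (jobless and actively searching, or on temporary layoff).
Labor force = 232.22 + 27.94 = 260.16 million.
Not in labor force = 13.66 + 56.22 + 6.14 = 76.02 million (those not working and not actively searching are outside the labor force — including those who want a job but have given up searching).
Civilian working-age population = 260.16 + 76.02 = 336.18 million.
Unemployment rate = 27.94 / 260.16 = 10.74%.
Labor force participation rate = 260.16 / 336.18 = 77.39%.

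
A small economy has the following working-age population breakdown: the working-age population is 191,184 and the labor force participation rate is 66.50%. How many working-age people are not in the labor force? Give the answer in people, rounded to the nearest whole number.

Share not in the labor force = 1 − 0.6650 = 0.3350.
Not in labor force = 0.3350 × 191,184 ≈ 64,047.

About 64,047 are not in the labor force.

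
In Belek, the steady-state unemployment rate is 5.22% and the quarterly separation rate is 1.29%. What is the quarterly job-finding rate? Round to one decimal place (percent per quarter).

From u* = s/(s+f): f = s·(1−u)/u.
f = 1.29 × (1 − 0.0522) / 0.0522 = 1.2227 / 0.0522 ≈ 23.4% per quarter.

Job-finding rate ≈ 23.4% per quarter.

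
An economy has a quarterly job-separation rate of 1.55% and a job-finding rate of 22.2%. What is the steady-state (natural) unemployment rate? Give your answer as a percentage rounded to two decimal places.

At steady state the flows balance: s·E = f·U, so U/(E+U) = s/(s+f).
u* = 1.55 / (1.55 + 22.2) = 1.55 / 23.75 = 6.53%.

Steady-state unemployment rate ≈ 6.53%.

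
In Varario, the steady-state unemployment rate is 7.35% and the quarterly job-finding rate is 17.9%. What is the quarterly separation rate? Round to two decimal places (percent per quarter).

Separation rate ≈ 1.42% per quarter.

From u* = s/(s+f): s = u·f/(1−u).
s = 0.0735 × 17.9 / (1 − 0.0735) = 1.3156 / 0.9265 ≈ 1.42% per quarter.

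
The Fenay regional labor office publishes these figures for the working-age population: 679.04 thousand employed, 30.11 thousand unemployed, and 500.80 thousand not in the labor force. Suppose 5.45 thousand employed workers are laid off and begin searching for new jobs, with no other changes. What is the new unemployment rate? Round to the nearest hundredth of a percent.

Initially, labor force = 679.04 + 30.11 = 709.15 thousand, so u = 30.11/709.15 = 4.25%.
After the change, employed falls and unemployed rises by 5.45; labor force unchanged → E = 673.59, U = 35.56, labor force = 709.15 thousand.
New unemployment rate = 35.56 / 709.15 = 5.01%.

New unemployment rate ≈ 5.01%.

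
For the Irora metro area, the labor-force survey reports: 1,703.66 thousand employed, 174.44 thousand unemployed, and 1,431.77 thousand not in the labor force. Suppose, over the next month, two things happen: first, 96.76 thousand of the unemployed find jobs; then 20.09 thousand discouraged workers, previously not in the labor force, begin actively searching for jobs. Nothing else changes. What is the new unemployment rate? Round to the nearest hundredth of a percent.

Initially, labor force = 1,703.66 + 174.44 = 1,878.10 thousand, so u = 174.44/1,878.10 = 9.29%.
After the first change, unemployed falls and employed rises by 96.76; labor force unchanged → E = 1,800.42, U = 77.68, labor force = 1,878.10 thousand.
After the second change, unemployed and labor force both rise by 20.09 → E = 1,800.42, U = 97.77, labor force = 1,898.19 thousand.
New unemployment rate = 97.77 / 1,898.19 = 5.15%.

New unemployment rate ≈ 5.15%.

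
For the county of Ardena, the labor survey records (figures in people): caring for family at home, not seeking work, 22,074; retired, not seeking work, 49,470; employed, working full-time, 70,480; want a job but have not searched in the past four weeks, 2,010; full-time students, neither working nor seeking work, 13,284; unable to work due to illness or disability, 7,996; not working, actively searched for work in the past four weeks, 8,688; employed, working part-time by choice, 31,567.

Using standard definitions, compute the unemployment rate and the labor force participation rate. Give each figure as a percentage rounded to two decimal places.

Employed = 70,480 + 31,567 = 102,047.
Unemployed = 8,688.
Labor force = 102,047 + 8,688 = 110,735.
Not in labor force = 22,074 + 49,470 + 2,010 + 13,284 + 7,996 = 94,834 (those not working and not actively searching are outside the labor force — including those who want a job but have given up searching).
Civilian working-age population = 110,735 + 94,834 = 205,569.
Unemployment rate = 8,688 / 110,735 = 7.85%.
Labor force participation rate = 110,735 / 205,569 = 53.87%.

Unemployment rate ≈ 7.85%; labor force participation rate ≈ 53.87%.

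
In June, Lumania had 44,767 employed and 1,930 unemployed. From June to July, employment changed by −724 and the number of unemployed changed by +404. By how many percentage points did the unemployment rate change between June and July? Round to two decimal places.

The unemployment rate changed by +0.90 percentage points.

June: labor force = 44,767 + 1,930 = 46,697; u = 1,930/46,697 = 4.13%.
July: labor force = 44,043 + 2,334 = 46,377; u = 2,334/46,377 = 5.03%.
Change = 5.03% − 4.13% = +0.90 pp.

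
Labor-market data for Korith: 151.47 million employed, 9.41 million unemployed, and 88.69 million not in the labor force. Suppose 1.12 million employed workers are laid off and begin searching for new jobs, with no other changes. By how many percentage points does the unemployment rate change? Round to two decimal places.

The unemployment rate changes by +0.70 percentage points.

Initially, labor force = 151.47 + 9.41 = 160.88 million, so u = 9.41/160.88 = 5.85%.
After the change, employed falls and unemployed rises by 1.12; labor force unchanged → E = 150.35, U = 10.53, labor force = 160.88 million.
New unemployment rate = 10.53 / 160.88 = 6.55%.
Change = 6.55% − 5.85% = +0.70 percentage points.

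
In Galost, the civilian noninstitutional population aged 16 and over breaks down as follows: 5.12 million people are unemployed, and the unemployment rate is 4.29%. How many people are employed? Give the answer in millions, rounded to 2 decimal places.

About 114.23 million are employed.

Labor force = U / u = 5.12 / 0.0429 ≈ 119.35 million.
Employed = labor force − unemployed = 119.35 − 5.12 = 114.23 million.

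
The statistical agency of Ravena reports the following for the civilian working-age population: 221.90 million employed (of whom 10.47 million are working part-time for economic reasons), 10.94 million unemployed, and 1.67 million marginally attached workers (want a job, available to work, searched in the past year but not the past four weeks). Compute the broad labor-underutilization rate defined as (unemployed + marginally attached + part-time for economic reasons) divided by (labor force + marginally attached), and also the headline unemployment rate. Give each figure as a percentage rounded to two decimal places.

Broad underutilization rate ≈ 9.84%; headline unemployment rate ≈ 4.70%.

Labor force = 221.90 + 10.94 = 232.84 million.
Numerator = 10.94 + 1.67 + 10.47 = 23.08 million.
Denominator = 232.84 + 1.67 = 234.51 million.
Broad rate = 23.08 / 234.51 = 9.84%.
Headline unemployment rate = 10.94 / 232.84 = 4.70%.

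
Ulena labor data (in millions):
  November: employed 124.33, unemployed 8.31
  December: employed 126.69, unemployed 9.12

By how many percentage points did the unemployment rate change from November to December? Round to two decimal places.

November: labor force = 124.33 + 8.31 = 132.64; u = 8.31/132.64 = 6.27%.
December: labor force = 126.69 + 9.12 = 135.81; u = 9.12/135.81 = 6.72%.
Change = 6.72% − 6.27% = +0.45 pp.

The unemployment rate changed by +0.45 percentage points.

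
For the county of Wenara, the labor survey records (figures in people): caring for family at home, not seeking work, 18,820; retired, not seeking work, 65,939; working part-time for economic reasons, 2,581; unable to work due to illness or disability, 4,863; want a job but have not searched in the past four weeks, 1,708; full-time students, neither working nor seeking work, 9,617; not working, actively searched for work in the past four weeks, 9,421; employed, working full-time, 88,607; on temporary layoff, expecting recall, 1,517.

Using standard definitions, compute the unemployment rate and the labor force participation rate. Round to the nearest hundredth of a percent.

Unemployment rate ≈ 10.71%; labor force participation rate ≈ 50.29%.

Employed = 2,581 + 88,607 = 91,188 (anyone who worked, including part-time for economic reasons, counts as employed).
Unemployed = 9,421 + 1,517 = 10,938 (jobless and actively searching, or on temporary layoff).
Labor force = 91,188 + 10,938 = 102,126.
Not in labor force = 18,820 + 65,939 + 4,863 + 1,708 + 9,617 = 100,947 (those not working and not actively searching are outside the labor force — including those who want a job but have given up searching).
Civilian working-age population = 102,126 + 100,947 = 203,073.
Unemployment rate = 10,938 / 102,126 = 10.71%.
Labor force participation rate = 102,126 / 203,073 = 50.29%.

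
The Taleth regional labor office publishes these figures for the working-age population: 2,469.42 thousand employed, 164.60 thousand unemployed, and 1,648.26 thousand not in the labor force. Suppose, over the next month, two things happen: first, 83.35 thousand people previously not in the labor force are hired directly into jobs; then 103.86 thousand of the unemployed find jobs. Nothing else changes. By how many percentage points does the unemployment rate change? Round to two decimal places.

Initially, labor force = 2,469.42 + 164.60 = 2,634.02 thousand, so u = 164.60/2,634.02 = 6.25%.
After the first change, employed and labor force both rise by 83.35; unemployed unchanged → E = 2,552.77, U = 164.60, labor force = 2,717.37 thousand.
After the second change, unemployed falls and employed rises by 103.86; labor force unchanged → E = 2,656.63, U = 60.74, labor force = 2,717.37 thousand.
New unemployment rate = 60.74 / 2,717.37 = 2.24%.
Change = 2.24% − 6.25% = −4.01 percentage points.

The unemployment rate changes by −4.01 percentage points.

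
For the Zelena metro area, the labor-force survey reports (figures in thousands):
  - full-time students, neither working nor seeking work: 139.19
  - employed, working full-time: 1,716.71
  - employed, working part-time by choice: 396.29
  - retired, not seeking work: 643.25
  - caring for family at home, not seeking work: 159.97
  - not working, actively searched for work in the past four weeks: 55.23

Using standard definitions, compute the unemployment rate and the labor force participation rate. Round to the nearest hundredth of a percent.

Unemployment rate ≈ 2.55%; labor force participation rate ≈ 69.70%.

Employed = 1,716.71 + 396.29 = 2,113.00 thousand.
Unemployed = 55.23 thousand.
Labor force = 2,113.00 + 55.23 = 2,168.23 thousand.
Not in labor force = 139.19 + 643.25 + 159.97 = 942.41 thousand (those not working and not actively searching are outside the labor force).
Civilian working-age population = 2,168.23 + 942.41 = 3,110.64 thousand.
Unemployment rate = 55.23 / 2,168.23 = 2.55%.
Labor force participation rate = 2,168.23 / 3,110.64 = 69.70%.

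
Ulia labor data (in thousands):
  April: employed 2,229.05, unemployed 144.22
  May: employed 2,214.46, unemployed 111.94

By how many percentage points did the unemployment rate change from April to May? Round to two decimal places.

April: labor force = 2,229.05 + 144.22 = 2,373.27; u = 144.22/2,373.27 = 6.08%.
May: labor force = 2,214.46 + 111.94 = 2,326.40; u = 111.94/2,326.40 = 4.81%.
Change = 4.81% − 6.08% = −1.27 pp.

The unemployment rate changed by −1.27 percentage points.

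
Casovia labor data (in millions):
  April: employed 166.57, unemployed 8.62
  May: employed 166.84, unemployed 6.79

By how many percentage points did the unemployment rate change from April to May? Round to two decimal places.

The unemployment rate changed by −1.01 percentage points.

April: labor force = 166.57 + 8.62 = 175.19; u = 8.62/175.19 = 4.92%.
May: labor force = 166.84 + 6.79 = 173.63; u = 6.79/173.63 = 3.91%.
Change = 3.91% − 4.92% = −1.01 pp.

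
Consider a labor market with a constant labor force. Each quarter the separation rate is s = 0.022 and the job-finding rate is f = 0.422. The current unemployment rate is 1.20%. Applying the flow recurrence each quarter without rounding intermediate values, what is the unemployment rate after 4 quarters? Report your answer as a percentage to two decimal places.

With a fixed labor force, u_{t+1} = u_t + s·(1−u_t) − f·u_t = u_t·(1−s−f) + s.
Here 1−s−f = 0.556 and s = 0.022.
u_1 = 0.012000 × 0.556 + 0.022 = 0.028672.
u_2 = 0.028672 × 0.556 + 0.022 = 0.037942.
u_3 = 0.037942 × 0.556 + 0.022 = 0.043096.
u_4 = 0.043096 × 0.556 + 0.022 = 0.045961.

Unemployment rate after four quarters ≈ 4.60%.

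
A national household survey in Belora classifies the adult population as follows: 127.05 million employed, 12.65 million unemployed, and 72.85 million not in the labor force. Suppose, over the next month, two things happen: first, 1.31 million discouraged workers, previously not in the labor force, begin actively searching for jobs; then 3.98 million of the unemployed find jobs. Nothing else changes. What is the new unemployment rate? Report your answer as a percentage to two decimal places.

Initially, labor force = 127.05 + 12.65 = 139.70 million, so u = 12.65/139.70 = 9.06%.
After the first change, unemployed and labor force both rise by 1.31 → E = 127.05, U = 13.96, labor force = 141.01 million.
After the second change, unemployed falls and employed rises by 3.98; labor force unchanged → E = 131.03, U = 9.98, labor force = 141.01 million.
New unemployment rate = 9.98 / 141.01 = 7.08%.

New unemployment rate ≈ 7.08%.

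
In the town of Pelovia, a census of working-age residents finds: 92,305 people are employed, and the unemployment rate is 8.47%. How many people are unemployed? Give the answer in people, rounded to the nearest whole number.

Let U be the number unemployed. The labor force is E + U, and U/(E+U) = 0.0847.
So U = 0.0847 × 92,305 / (1 − 0.0847) = 7818.23 / 0.9153 ≈ 8,542.

About 8,542 are unemployed.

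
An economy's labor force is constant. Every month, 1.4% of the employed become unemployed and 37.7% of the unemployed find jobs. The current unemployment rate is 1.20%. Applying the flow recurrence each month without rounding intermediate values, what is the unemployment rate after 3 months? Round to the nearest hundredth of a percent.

With a fixed labor force, u_{t+1} = u_t + s·(1−u_t) − f·u_t = u_t·(1−s−f) + s.
Here 1−s−f = 0.609 and s = 0.014.
u_1 = 0.012000 × 0.609 + 0.014 = 0.021308.
u_2 = 0.021308 × 0.609 + 0.014 = 0.026977.
u_3 = 0.026977 × 0.609 + 0.014 = 0.030429.

Unemployment rate after three months ≈ 3.04%.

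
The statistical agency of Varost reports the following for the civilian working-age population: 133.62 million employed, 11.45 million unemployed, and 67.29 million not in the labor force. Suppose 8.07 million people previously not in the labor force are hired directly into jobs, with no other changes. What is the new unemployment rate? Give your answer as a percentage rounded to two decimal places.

Initially, labor force = 133.62 + 11.45 = 145.07 million, so u = 11.45/145.07 = 7.89%.
After the change, employed and labor force both rise by 8.07; unemployed unchanged → E = 141.69, U = 11.45, labor force = 153.14 million.
New unemployment rate = 11.45 / 153.14 = 7.48%.

New unemployment rate ≈ 7.48%.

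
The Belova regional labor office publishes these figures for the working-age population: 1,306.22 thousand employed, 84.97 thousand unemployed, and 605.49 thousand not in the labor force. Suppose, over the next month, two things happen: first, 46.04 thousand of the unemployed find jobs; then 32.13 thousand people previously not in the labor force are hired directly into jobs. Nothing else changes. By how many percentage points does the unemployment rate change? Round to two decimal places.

The unemployment rate changes by −3.37 percentage points.

Initially, labor force = 1,306.22 + 84.97 = 1,391.19 thousand, so u = 84.97/1,391.19 = 6.11%.
After the first change, unemployed falls and employed rises by 46.04; labor force unchanged → E = 1,352.26, U = 38.93, labor force = 1,391.19 thousand.
After the second change, employed and labor force both rise by 32.13; unemployed unchanged → E = 1,384.39, U = 38.93, labor force = 1,423.32 thousand.
New unemployment rate = 38.93 / 1,423.32 = 2.74%.
Change = 2.74% − 6.11% = −3.37 percentage points.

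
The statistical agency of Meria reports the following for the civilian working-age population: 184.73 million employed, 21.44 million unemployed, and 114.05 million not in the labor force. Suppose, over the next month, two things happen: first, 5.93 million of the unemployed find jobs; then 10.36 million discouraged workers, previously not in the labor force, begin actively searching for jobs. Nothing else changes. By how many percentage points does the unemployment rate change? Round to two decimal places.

Initially, labor force = 184.73 + 21.44 = 206.17 million, so u = 21.44/206.17 = 10.40%.
After the first change, unemployed falls and employed rises by 5.93; labor force unchanged → E = 190.66, U = 15.51, labor force = 206.17 million.
After the second change, unemployed and labor force both rise by 10.36 → E = 190.66, U = 25.87, labor force = 216.53 million.
New unemployment rate = 25.87 / 216.53 = 11.95%.
Change = 11.95% − 10.40% = +1.55 percentage points.

The unemployment rate changes by +1.55 percentage points.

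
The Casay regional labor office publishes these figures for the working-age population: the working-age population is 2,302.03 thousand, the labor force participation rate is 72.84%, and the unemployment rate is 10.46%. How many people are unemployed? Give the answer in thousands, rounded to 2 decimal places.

Labor force = 0.7284 × 2,302.03 = 1,676.80 thousand.
Unemployed = 0.1046 × 1,676.80 ≈ 175.39 thousand.

About 175.39 thousand are unemployed.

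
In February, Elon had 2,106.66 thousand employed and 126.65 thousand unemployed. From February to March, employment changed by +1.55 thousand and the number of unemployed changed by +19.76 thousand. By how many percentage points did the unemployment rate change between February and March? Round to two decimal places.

The unemployment rate changed by +0.82 percentage points.

February: labor force = 2,106.66 + 126.65 = 2,233.31; u = 126.65/2,233.31 = 5.67%.
March: labor force = 2,108.21 + 146.41 = 2,254.62; u = 146.41/2,254.62 = 6.49%.
Change = 6.49% − 5.67% = +0.82 pp.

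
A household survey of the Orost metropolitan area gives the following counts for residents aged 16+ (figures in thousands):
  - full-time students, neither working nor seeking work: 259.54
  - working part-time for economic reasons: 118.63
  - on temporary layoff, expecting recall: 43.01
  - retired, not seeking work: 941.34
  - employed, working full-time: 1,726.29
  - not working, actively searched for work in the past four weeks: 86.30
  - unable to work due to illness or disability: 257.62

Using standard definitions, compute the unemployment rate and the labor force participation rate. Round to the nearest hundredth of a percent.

Employed = 118.63 + 1,726.29 = 1,844.92 thousand (anyone who worked, including part-time for economic reasons, counts as employed).
Unemployed = 43.01 + 86.30 = 129.31 thousand (jobless and actively searching, or on temporary layoff).
Labor force = 1,844.92 + 129.31 = 1,974.23 thousand.
Not in labor force = 259.54 + 941.34 + 257.62 = 1,458.50 thousand (those not working and not actively searching are outside the labor force).
Civilian working-age population = 1,974.23 + 1,458.50 = 3,432.73 thousand.
Unemployment rate = 129.31 / 1,974.23 = 6.55%.
Labor force participation rate = 1,974.23 / 3,432.73 = 57.51%.

Unemployment rate ≈ 6.55%; labor force participation rate ≈ 57.51%.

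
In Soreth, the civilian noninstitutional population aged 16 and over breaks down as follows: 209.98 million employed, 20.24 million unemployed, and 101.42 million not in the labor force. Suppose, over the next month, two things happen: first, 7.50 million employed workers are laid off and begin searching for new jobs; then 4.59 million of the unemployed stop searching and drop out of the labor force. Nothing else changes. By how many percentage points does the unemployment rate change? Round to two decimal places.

Initially, labor force = 209.98 + 20.24 = 230.22 million, so u = 20.24/230.22 = 8.79%.
After the first change, employed falls and unemployed rises by 7.50; labor force unchanged → E = 202.48, U = 27.74, labor force = 230.22 million.
After the second change, unemployed and labor force both fall by 4.59 → E = 202.48, U = 23.15, labor force = 225.63 million.
New unemployment rate = 23.15 / 225.63 = 10.26%.
Change = 10.26% − 8.79% = +1.47 percentage points.

The unemployment rate changes by +1.47 percentage points.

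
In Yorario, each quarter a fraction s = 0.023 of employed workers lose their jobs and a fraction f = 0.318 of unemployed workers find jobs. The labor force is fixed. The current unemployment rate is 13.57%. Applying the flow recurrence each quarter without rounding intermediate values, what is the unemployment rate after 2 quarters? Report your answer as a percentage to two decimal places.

Unemployment rate after two quarters ≈ 9.71%.

With a fixed labor force, u_{t+1} = u_t + s·(1−u_t) − f·u_t = u_t·(1−s−f) + s.
Here 1−s−f = 0.659 and s = 0.023.
u_1 = 0.135700 × 0.659 + 0.023 = 0.112426.
u_2 = 0.112426 × 0.659 + 0.023 = 0.097089.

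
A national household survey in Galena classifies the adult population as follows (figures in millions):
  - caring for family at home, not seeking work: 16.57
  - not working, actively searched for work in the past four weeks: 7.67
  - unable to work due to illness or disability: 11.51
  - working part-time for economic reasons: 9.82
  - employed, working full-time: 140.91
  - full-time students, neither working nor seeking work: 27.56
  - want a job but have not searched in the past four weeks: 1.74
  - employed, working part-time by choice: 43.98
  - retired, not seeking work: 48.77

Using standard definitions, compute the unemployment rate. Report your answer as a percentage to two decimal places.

Employed = 9.82 + 140.91 + 43.98 = 194.71 million (anyone who worked, including part-time for economic reasons, counts as employed).
Unemployed = 7.67 million.
Labor force = 194.71 + 7.67 = 202.38 million.
Unemployment rate = 7.67 / 202.38 = 3.79%.

Unemployment rate ≈ 3.79%.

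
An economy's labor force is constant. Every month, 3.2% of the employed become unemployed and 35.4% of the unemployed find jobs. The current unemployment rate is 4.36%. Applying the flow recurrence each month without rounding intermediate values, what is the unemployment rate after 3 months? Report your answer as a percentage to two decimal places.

Unemployment rate after three months ≈ 7.38%.

With a fixed labor force, u_{t+1} = u_t + s·(1−u_t) − f·u_t = u_t·(1−s−f) + s.
Here 1−s−f = 0.614 and s = 0.032.
u_1 = 0.043600 × 0.614 + 0.032 = 0.058770.
u_2 = 0.058770 × 0.614 + 0.032 = 0.068085.
u_3 = 0.068085 × 0.614 + 0.032 = 0.073804.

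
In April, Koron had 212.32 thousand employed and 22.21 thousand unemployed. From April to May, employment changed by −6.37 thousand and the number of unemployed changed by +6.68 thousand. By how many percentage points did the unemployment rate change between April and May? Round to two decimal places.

April: labor force = 212.32 + 22.21 = 234.53; u = 22.21/234.53 = 9.47%.
May: labor force = 205.95 + 28.89 = 234.84; u = 28.89/234.84 = 12.30%.
Change = 12.30% − 9.47% = +2.83 pp.

The unemployment rate changed by +2.83 percentage points.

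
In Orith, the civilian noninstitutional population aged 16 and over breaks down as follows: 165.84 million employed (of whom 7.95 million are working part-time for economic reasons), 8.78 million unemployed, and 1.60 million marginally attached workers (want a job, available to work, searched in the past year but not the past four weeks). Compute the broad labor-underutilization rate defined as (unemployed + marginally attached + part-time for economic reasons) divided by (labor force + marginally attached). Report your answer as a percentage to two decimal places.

Labor force = 165.84 + 8.78 = 174.62 million.
Numerator = 8.78 + 1.60 + 7.95 = 18.33 million.
Denominator = 174.62 + 1.60 = 176.22 million.
Broad rate = 18.33 / 176.22 = 10.40%.

Broad underutilization rate ≈ 10.40%.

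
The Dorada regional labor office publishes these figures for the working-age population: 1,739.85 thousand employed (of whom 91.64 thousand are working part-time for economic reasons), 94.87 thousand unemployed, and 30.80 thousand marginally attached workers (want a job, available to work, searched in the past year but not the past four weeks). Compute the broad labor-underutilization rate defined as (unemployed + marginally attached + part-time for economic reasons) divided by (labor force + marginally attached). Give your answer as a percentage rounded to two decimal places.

Broad underutilization rate ≈ 11.65%.

Labor force = 1,739.85 + 94.87 = 1,834.72 thousand.
Numerator = 94.87 + 30.80 + 91.64 = 217.31 thousand.
Denominator = 1,834.72 + 30.80 = 1,865.52 thousand.
Broad rate = 217.31 / 1,865.52 = 11.65%.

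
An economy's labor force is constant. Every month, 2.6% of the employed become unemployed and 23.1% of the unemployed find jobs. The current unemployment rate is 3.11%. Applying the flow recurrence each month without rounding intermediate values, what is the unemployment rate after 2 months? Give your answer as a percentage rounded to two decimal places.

Unemployment rate after two months ≈ 6.25%.

With a fixed labor force, u_{t+1} = u_t + s·(1−u_t) − f·u_t = u_t·(1−s−f) + s.
Here 1−s−f = 0.743 and s = 0.026.
u_1 = 0.031100 × 0.743 + 0.026 = 0.049107.
u_2 = 0.049107 × 0.743 + 0.026 = 0.062487.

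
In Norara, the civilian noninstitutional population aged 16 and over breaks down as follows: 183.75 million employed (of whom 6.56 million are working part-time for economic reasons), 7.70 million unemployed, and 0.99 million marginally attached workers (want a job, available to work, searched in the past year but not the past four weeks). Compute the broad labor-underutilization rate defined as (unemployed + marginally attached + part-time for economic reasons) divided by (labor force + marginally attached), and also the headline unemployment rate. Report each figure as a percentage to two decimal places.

Broad underutilization rate ≈ 7.92%; headline unemployment rate ≈ 4.02%.

Labor force = 183.75 + 7.70 = 191.45 million.
Numerator = 7.70 + 0.99 + 6.56 = 15.25 million.
Denominator = 191.45 + 0.99 = 192.44 million.
Broad rate = 15.25 / 192.44 = 7.92%.
Headline unemployment rate = 7.70 / 191.45 = 4.02%.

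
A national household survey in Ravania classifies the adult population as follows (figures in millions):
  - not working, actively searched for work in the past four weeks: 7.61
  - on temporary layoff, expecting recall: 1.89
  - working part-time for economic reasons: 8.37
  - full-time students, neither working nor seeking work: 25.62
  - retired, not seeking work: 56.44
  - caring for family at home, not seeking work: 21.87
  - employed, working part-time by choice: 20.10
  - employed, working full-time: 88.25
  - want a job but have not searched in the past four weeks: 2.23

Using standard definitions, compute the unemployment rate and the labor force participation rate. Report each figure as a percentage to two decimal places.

Unemployment rate ≈ 7.53%; labor force participation rate ≈ 54.32%.

Employed = 8.37 + 20.10 + 88.25 = 116.72 million (anyone who worked, including part-time for economic reasons, counts as employed).
Unemployed = 7.61 + 1.89 = 9.50 million (jobless and actively searching, or on temporary layoff).
Labor force = 116.72 + 9.50 = 126.22 million.
Not in labor force = 25.62 + 56.44 + 21.87 + 2.23 = 106.16 million (those not working and not actively searching are outside the labor force — including those who want a job but have given up searching).
Civilian working-age population = 126.22 + 106.16 = 232.38 million.
Unemployment rate = 9.50 / 126.22 = 7.53%.
Labor force participation rate = 126.22 / 232.38 = 54.32%.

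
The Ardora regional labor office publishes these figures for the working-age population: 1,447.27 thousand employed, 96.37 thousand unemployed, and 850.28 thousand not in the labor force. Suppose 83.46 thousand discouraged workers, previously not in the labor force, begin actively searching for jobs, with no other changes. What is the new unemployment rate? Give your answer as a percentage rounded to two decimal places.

New unemployment rate ≈ 11.05%.

Initially, labor force = 1,447.27 + 96.37 = 1,543.64 thousand, so u = 96.37/1,543.64 = 6.24%.
After the change, unemployed and labor force both rise by 83.46 → E = 1,447.27, U = 179.83, labor force = 1,627.10 thousand.
New unemployment rate = 179.83 / 1,627.10 = 11.05%.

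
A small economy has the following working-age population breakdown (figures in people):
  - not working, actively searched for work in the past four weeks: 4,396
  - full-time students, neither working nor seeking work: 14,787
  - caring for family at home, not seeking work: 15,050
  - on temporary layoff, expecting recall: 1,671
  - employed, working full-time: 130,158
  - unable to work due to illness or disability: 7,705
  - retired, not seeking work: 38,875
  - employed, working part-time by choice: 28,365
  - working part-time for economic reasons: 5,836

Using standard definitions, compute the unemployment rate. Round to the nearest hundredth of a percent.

Unemployment rate ≈ 3.56%.

Employed = 130,158 + 28,365 + 5,836 = 164,359 (anyone who worked, including part-time for economic reasons, counts as employed).
Unemployed = 4,396 + 1,671 = 6,067 (jobless and actively searching, or on temporary layoff).
Labor force = 164,359 + 6,067 = 170,426.
Unemployment rate = 6,067 / 170,426 = 3.56%.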